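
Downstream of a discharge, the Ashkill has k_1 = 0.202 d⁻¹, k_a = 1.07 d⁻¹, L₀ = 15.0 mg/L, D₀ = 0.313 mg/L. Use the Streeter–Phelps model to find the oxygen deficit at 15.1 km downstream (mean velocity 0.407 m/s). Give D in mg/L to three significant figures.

D ≈ 1.19 mg/L

Travel time t = x/v = 15.1 km / (0.407 m/s) = 15100 m / 0.407 m/s = 37100 s = 0.4294 d.
k_1 L₀/(k_a−k_1) = 0.202×15.0/(1.07−0.202) = 3.030/0.8680 = 3.491 mg/L.
e^(−k_1 t) = e^(−0.202×0.4294) = 0.9169; e^(−k_a t) = e^(−1.07×0.4294) = 0.6316.
D = 3.491 × (0.9169 − 0.6316) + 0.313 × 0.6316 = 0.9959 + 0.1977 = 1.194 mg/L.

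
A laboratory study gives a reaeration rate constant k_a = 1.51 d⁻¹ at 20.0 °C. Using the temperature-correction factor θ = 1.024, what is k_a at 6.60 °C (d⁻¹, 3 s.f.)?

k_a(T₂) = k_a(T₁) · θ^(T₂−T₁) = 1.51 × 1.024^(6.60−20.0)
= 1.51 × 1.024^-13.4 = 1.51 × 0.7277 = 1.099 d⁻¹.

k_a ≈ 1.10 d⁻¹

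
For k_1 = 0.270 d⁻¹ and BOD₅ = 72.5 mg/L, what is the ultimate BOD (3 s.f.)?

L₀ ≈ 97.9 mg/L

BOD₅ = L₀(1 − e^(−5k_1)) ⇒ L₀ = BOD₅ / (1 − e^(−5×0.270))
= 72.5 / (1 − 0.2592) = 72.5 / 0.7408 = 97.87 mg/L.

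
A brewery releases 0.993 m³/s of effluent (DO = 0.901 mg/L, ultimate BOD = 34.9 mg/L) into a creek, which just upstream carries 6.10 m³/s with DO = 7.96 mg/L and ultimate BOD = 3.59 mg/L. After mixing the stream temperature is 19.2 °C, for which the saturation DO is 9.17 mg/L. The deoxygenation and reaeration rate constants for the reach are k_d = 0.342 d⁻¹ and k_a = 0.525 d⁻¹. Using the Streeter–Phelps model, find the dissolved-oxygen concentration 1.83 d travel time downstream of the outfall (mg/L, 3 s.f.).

Mixed DO = (6.10×7.96 + 0.993×0.901)/(6.10+0.993) = 49.45/7.093 = 6.972 mg/L.
Mixed L₀ = (6.10×3.59 + 0.993×34.9)/(7.093) = 56.55/7.093 = 7.973 mg/L.
Initial deficit D₀ = C_s − DO₀ = 9.17 − 6.972 = 2.198 mg/L.
D(1.83) = [0.342×7.973/(0.525−0.342)](e^(−0.342×1.83) − e^(−0.525×1.83)) + 2.198 e^(−0.525×1.83)
= 14.90 × (0.5348 − 0.3826) + 2.198 × 0.3826 = 3.109 mg/L.
DO = 9.17 − 3.109 = 6.061 mg/L.

DO ≈ 6.06 mg/L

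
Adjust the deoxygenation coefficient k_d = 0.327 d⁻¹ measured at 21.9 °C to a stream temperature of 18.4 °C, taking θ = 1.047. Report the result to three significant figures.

k_d ≈ 0.278 d⁻¹

k_d(T₂) = k_d(T₁) · θ^(T₂−T₁) = 0.327 × 1.047^(18.4−21.9)
= 0.327 × 1.047^-3.50 = 0.327 × 0.8515 = 0.2784 d⁻¹.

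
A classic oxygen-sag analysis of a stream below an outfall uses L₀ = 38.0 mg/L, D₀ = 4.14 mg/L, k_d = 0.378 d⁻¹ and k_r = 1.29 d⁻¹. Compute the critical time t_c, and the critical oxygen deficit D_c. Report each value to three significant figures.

t_c ≈ 1.01 d; D_c ≈ 7.60 mg/L

With k_r/k_d = 3.413 and 1 − D₀(k_r−k_d)/(k_d L₀) = 0.7371,
t_c = ln(3.413 × 0.7371) / (1.29 − 0.378) = ln(2.516) / 0.9120 = 0.9225/0.9120 = 1.012 d.
D_c = (k_d/k_r) L₀ e^(−k_d t_c) = (0.378/1.29) × 38.0 × e^(−0.378×1.012) = 0.2930 × 38.0 × 0.6822 = 7.597 mg/L.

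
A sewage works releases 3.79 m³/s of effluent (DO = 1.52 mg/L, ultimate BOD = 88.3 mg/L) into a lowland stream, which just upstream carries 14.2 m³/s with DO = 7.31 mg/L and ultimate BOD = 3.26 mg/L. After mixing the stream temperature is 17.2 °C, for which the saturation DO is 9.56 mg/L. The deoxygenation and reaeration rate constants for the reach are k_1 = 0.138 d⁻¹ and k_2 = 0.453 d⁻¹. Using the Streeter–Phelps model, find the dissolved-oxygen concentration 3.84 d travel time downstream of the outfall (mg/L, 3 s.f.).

Mixed DO = (14.2×7.31 + 3.79×1.52)/(14.2+3.79) = 109.6/17.99 = 6.090 mg/L.
Mixed L₀ = (14.2×3.26 + 3.79×88.3)/(17.99) = 380.9/17.99 = 21.18 mg/L.
Initial deficit D₀ = C_s − DO₀ = 9.56 − 6.090 = 3.470 mg/L.
D(3.84) = [0.138×21.18/(0.453−0.138)](e^(−0.138×3.84) − e^(−0.453×3.84)) + 3.470 e^(−0.453×3.84)
= 9.277 × (0.5887 − 0.1756) + 3.470 × 0.1756 = 4.441 mg/L.
DO = 9.56 − 4.441 = 5.119 mg/L.

DO ≈ 5.12 mg/L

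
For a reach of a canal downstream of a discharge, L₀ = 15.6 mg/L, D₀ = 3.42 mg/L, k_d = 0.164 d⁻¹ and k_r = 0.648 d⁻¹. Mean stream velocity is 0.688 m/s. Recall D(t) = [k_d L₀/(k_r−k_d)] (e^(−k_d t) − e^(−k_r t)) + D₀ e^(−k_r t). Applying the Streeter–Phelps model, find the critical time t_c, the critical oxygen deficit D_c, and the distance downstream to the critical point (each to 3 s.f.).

t_c ≈ 0.687 d; D_c ≈ 3.53 mg/L; x_c ≈ 40.9 km

t_c = [1/(k_r−k_d)] ln[(k_r/k_d)(1 − D₀(k_r−k_d)/(k_d L₀))]
= [1/(0.648−0.164)] ln[(0.648/0.164)(1 − 3.42×0.4840/(0.164×15.6))]
= (1/0.4840) ln[3.951 × 0.3530] = 2.066 × ln(1.395) = 2.066 × 0.3327 = 0.6875 d.
D_c = (k_d/k_r) L₀ e^(−k_d t_c) = (0.164/0.648) × 15.6 × e^(−0.164×0.6875) = 0.2531 × 15.6 × 0.8934 = 3.527 mg/L.
x_c = v t_c = 0.688 m/s × 0.6875 d × 86400 s/d = 40870 m ≈ 40.9 km.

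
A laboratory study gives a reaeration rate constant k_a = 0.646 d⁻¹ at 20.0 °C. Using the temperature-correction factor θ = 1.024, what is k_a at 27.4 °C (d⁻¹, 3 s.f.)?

k_a ≈ 0.770 d⁻¹

k_a(T₂) = k_a(T₁) · θ^(T₂−T₁) = 0.646 × 1.024^(27.4−20.0)
= 0.646 × 1.024^7.40 = 0.646 × 1.192 = 0.7699 d⁻¹.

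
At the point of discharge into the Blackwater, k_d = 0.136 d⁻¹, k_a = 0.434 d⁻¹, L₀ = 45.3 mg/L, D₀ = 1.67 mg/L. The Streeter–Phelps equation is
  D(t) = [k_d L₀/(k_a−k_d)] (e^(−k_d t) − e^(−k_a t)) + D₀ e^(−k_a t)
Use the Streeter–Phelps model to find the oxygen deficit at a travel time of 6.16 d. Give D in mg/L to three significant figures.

D ≈ 7.63 mg/L

k_d L₀/(k_a−k_d) = 0.136×45.3/(0.434−0.136) = 6.161/0.2980 = 20.67 mg/L.
e^(−k_d t) = e^(−0.136×6.160) = 0.4327; e^(−k_a t) = e^(−0.434×6.160) = 0.06901.
D = 20.67 × (0.4327 − 0.06901) + 1.67 × 0.06901 = 7.518 + 0.1153 = 7.634 mg/L.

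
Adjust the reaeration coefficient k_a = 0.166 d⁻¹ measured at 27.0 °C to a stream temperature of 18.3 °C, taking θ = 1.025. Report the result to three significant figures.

k_a(T₂) = k_a(T₁) · θ^(T₂−T₁) = 0.166 × 1.025^(18.3−27.0)
= 0.166 × 1.025^-8.70 = 0.166 × 0.8067 = 0.1339 d⁻¹.

k_a ≈ 0.134 d⁻¹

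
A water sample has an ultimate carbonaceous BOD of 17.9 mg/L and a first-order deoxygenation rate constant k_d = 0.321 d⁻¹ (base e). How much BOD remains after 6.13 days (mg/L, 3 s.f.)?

L_t = L₀ e^(−k_d t) = 17.9 × e^(−0.321×6.13) = 17.9 × 0.1398 = 2.502 mg/L.

L ≈ 2.50 mg/L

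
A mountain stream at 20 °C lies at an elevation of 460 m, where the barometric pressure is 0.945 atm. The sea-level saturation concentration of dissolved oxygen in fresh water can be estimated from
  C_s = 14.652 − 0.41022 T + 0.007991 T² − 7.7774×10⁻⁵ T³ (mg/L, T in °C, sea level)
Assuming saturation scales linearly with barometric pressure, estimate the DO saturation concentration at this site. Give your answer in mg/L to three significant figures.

C_s ≈ 8.53 mg/L

At sea level: C_s = 14.652 − 0.41022×20 + 0.007991×20² − 7.7774×10⁻⁵×20³ = 9.022 mg/L.
Pressure correction: C_s' = 9.022 × 0.945 = 8.526 mg/L.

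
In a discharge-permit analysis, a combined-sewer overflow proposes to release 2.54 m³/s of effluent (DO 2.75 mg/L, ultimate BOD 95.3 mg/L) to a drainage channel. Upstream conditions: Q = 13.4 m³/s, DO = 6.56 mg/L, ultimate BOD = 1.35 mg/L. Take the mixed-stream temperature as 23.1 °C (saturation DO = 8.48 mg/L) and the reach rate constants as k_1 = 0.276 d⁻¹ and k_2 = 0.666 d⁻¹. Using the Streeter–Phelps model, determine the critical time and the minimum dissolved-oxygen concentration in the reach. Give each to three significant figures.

Mixed DO = (13.4×6.56 + 2.54×2.75)/(13.4+2.54) = 94.89/15.94 = 5.953 mg/L.
Mixed L₀ = (13.4×1.35 + 2.54×95.3)/(15.94) = 260.2/15.94 = 16.32 mg/L.
Initial deficit D₀ = C_s − DO₀ = 8.48 − 5.953 = 2.527 mg/L.
t_c = (1/0.3900) ln[(0.666/0.276)(1 − 2.527×0.3900/(0.276×16.32))] = 2.564 × ln(1.885) = 1.626 d.
D_c = (0.276/0.666) × 16.32 × e^(−0.276×1.626) = 0.4144 × 16.32 × 0.6385 = 4.318 mg/L.
Minimum DO = 8.48 − 4.318 = 4.162 mg/L.

t_c ≈ 1.63 d; minimum DO ≈ 4.16 mg/L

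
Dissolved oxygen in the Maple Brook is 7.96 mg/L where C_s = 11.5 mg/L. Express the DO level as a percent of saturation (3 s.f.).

% saturation = C/C_s × 100 = 7.96/11.5 × 100 = 69.2 %.

69.2 % saturation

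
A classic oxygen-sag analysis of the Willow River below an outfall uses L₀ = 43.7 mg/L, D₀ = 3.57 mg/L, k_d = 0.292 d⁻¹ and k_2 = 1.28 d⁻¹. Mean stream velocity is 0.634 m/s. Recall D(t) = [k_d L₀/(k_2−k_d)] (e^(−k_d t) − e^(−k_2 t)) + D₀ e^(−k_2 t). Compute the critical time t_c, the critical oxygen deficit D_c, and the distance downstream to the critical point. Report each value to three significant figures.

t_c ≈ 1.17 d; D_c ≈ 7.09 mg/L; x_c ≈ 64.0 km

With k_2/k_d = 4.384 and 1 − D₀(k_2−k_d)/(k_d L₀) = 0.7236,
t_c = ln(4.384 × 0.7236) / (1.28 − 0.292) = ln(3.172) / 0.9880 = 1.154/0.9880 = 1.168 d.
L(t_c) = L₀ e^(−k_d t_c) = 43.7 × 0.7109 = 31.07 mg/L, and at the critical point k_2 D_c = k_d L, so D_c = (0.292/1.28) × 31.07 = 7.087 mg/L.
x_c = v t_c = 0.634 m/s × 1.168 d × 86400 s/d = 64000 m ≈ 64.0 km.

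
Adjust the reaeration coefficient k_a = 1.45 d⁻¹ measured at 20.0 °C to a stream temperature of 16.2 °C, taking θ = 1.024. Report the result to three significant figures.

k_a ≈ 1.33 d⁻¹

k_a(T₂) = k_a(T₁) · θ^(T₂−T₁) = 1.45 × 1.024^(16.2−20.0)
= 1.45 × 1.024^-3.80 = 1.45 × 0.9138 = 1.325 d⁻¹.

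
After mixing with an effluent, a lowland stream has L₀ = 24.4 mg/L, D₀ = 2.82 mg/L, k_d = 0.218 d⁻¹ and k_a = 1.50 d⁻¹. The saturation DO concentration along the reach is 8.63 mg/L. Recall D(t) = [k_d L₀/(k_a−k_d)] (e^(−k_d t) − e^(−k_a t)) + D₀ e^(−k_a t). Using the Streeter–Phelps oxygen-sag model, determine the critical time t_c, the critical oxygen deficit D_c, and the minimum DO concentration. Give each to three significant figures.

t_c = [1/(k_a−k_d)] ln[(k_a/k_d)(1 − D₀(k_a−k_d)/(k_d L₀))]
= [1/(1.50−0.218)] ln[(1.50/0.218)(1 − 2.82×1.282/(0.218×24.4))]
= (1/1.282) ln[6.881 × 0.3203] = 0.7800 × ln(2.204) = 0.7800 × 0.7904 = 0.6165 d.
D_c = (k_d/k_a) L₀ e^(−k_d t_c) = (0.218/1.50) × 24.4 × e^(−0.218×0.6165) = 0.1453 × 24.4 × 0.8742 = 3.100 mg/L.
Minimum DO = C_s − D_c = 8.63 − 3.100 = 5.530 mg/L.

t_c ≈ 0.617 d; D_c ≈ 3.10 mg/L; min DO ≈ 5.53 mg/L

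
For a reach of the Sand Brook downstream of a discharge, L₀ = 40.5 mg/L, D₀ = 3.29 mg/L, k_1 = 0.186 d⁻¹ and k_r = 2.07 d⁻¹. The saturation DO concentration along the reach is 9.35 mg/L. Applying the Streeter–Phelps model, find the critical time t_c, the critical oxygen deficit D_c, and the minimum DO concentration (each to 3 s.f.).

t_c ≈ 0.360 d; D_c ≈ 3.40 mg/L; min DO ≈ 5.95 mg/L

t_c = [1/(k_r−k_1)] ln[(k_r/k_1)(1 − D₀(k_r−k_1)/(k_1 L₀))]
= [1/(2.07−0.186)] ln[(2.07/0.186)(1 − 3.29×1.884/(0.186×40.5))]
= (1/1.884) ln[11.13 × 0.1772] = 0.5308 × ln(1.972) = 0.5308 × 0.6789 = 0.3604 d.
L(t_c) = L₀ e^(−k_1 t_c) = 40.5 × 0.9352 = 37.87 mg/L, and at the critical point k_r D_c = k_1 L, so D_c = (0.186/2.07) × 37.87 = 3.403 mg/L.
Minimum DO = C_s − D_c = 9.35 − 3.403 = 5.947 mg/L.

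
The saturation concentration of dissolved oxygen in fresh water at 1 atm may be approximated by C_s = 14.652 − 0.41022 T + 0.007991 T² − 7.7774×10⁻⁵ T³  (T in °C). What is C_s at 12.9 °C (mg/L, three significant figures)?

C_s = 14.652 − 0.41022×12.9 + 0.007991×12.9² − 7.7774×10⁻⁵×12.9³ = 10.52 mg/L.

C_s ≈ 10.5 mg/L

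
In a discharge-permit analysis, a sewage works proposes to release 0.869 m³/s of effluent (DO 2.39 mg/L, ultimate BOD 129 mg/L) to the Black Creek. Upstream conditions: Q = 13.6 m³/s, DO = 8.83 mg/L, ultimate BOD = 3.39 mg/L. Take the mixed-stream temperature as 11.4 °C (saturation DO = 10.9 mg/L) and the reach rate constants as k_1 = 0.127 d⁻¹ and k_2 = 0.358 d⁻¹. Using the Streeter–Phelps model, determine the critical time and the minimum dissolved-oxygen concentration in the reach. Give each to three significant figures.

Mixed DO = (13.6×8.83 + 0.869×2.39)/(13.6+0.869) = 122.2/14.47 = 8.443 mg/L.
Mixed L₀ = (13.6×3.39 + 0.869×129)/(14.47) = 158.2/14.47 = 10.93 mg/L.
Initial deficit D₀ = C_s − DO₀ = 10.9 − 8.443 = 2.457 mg/L.
t_c = (1/0.2310) ln[(0.358/0.127)(1 − 2.457×0.2310/(0.127×10.93))] = 4.329 × ln(1.667) = 2.212 d.
D_c = (0.127/0.358) × 10.93 × e^(−0.127×2.212) = 0.3547 × 10.93 × 0.7551 = 2.929 mg/L.
Minimum DO = 10.9 − 2.929 = 7.971 mg/L.

t_c ≈ 2.21 d; minimum DO ≈ 7.97 mg/L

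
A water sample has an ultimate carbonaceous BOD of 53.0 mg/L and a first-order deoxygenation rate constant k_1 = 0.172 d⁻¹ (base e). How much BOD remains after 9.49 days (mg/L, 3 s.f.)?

L ≈ 10.4 mg/L

L_t = L₀ e^(−k_1 t) = 53.0 × e^(−0.172×9.49) = 53.0 × 0.1955 = 10.36 mg/L.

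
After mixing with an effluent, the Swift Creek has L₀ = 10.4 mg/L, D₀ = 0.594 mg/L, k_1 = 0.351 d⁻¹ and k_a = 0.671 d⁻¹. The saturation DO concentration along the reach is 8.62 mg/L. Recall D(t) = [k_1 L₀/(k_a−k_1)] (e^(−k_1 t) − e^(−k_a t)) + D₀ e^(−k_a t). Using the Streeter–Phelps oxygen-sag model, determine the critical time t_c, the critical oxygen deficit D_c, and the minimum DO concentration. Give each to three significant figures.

t_c = [1/(k_a−k_1)] ln[(k_a/k_1)(1 − D₀(k_a−k_1)/(k_1 L₀))]
= [1/(0.671−0.351)] ln[(0.671/0.351)(1 − 0.594×0.3200/(0.351×10.4))]
= (1/0.3200) ln[1.912 × 0.9479] = 3.125 × ln(1.812) = 3.125 × 0.5945 = 1.858 d.
D_c = (k_1/k_a) L₀ e^(−k_1 t_c) = (0.351/0.671) × 10.4 × e^(−0.351×1.858) = 0.5231 × 10.4 × 0.5210 = 2.834 mg/L.
Minimum DO = C_s − D_c = 8.62 − 2.834 = 5.786 mg/L.

t_c ≈ 1.86 d; D_c ≈ 2.83 mg/L; min DO ≈ 5.79 mg/L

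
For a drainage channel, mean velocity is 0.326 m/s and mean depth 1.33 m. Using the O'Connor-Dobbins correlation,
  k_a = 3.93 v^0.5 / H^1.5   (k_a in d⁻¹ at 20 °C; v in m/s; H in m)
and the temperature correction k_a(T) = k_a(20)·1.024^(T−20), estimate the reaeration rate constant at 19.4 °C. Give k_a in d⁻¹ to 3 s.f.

k_a(20) = 3.93 × 0.326^0.5 / 1.33^1.5 = 3.93 × 0.5710 / 1.534 = 1.463 d⁻¹.
k_a(19.4) = 1.463 × 1.024^(19.4−20) = 1.463 × 0.9859 = 1.442 d⁻¹.

k_a ≈ 1.44 d⁻¹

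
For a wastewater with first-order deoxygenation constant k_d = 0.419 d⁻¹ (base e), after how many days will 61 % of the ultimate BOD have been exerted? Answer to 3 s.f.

t ≈ 2.25 d

y/L₀ = 1 − e^(−k_d t) = 0.61 ⇒ e^(−k_d t) = 0.390
t = −ln(0.390) / 0.419 = 0.9416 / 0.419 = 2.247 d.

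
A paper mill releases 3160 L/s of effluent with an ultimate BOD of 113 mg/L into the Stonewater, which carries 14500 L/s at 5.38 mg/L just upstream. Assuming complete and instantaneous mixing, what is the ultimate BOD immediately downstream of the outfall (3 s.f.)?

Flow-weighted mixing: C = (Q_r C_r + Q_w C_w)/(Q_r + Q_w)
= (14500×5.38 + 3160×113)/(14500 + 3160) = 435100/17660 = 24.64 mg/L.

24.6 mg/L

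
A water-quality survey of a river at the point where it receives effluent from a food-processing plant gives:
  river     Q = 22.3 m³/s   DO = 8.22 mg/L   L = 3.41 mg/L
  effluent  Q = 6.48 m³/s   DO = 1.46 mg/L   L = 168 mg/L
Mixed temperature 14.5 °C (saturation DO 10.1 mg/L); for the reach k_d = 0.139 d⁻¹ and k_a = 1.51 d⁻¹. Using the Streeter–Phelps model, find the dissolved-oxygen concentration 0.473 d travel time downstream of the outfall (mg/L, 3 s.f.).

DO ≈ 6.60 mg/L

Mixed DO = (22.3×8.22 + 6.48×1.46)/(22.3+6.48) = 192.8/28.78 = 6.698 mg/L.
Mixed L₀ = (22.3×3.41 + 6.48×168)/(28.78) = 1165/28.78 = 40.47 mg/L.
Initial deficit D₀ = C_s − DO₀ = 10.1 − 6.698 = 3.402 mg/L.
D(0.473) = [0.139×40.47/(1.51−0.139)](e^(−0.139×0.473) − e^(−1.51×0.473)) + 3.402 e^(−1.51×0.473)
= 4.103 × (0.9364 − 0.4896) + 3.402 × 0.4896 = 3.499 mg/L.
DO = 10.1 − 3.499 = 6.601 mg/L.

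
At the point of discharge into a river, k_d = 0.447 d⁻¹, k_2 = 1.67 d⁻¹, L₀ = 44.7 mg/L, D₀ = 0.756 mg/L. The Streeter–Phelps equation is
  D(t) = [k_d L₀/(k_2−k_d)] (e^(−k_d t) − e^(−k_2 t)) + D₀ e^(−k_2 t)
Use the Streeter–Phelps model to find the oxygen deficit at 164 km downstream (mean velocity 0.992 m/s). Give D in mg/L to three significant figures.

D ≈ 6.31 mg/L

Travel time t = x/v = 164 km / (0.992 m/s) = 164000 m / 0.992 m/s = 165300 s = 1.913 d.
k_d L₀/(k_2−k_d) = 0.447×44.7/(1.67−0.447) = 19.98/1.223 = 16.34 mg/L.
e^(−k_d t) = e^(−0.447×1.913) = 0.4251; e^(−k_2 t) = e^(−1.67×1.913) = 0.04095.
D = 16.34 × (0.4251 − 0.04095) + 0.756 × 0.04095 = 6.277 + 0.03096 = 6.308 mg/L.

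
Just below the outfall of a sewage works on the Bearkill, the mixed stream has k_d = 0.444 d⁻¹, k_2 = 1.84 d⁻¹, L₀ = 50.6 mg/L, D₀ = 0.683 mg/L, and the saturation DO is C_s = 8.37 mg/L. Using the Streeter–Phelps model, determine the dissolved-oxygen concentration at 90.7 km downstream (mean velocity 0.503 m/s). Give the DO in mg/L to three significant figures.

DO ≈ 2.33 mg/L

Travel time t = x/v = 90.7 km / (0.503 m/s) = 90700 m / 0.503 m/s = 180300 s = 2.087 d.
k_d L₀/(k_2−k_d) = 0.444×50.6/(1.84−0.444) = 22.47/1.396 = 16.09 mg/L.
e^(−k_d t) = e^(−0.444×2.087) = 0.3959; e^(−k_2 t) = e^(−1.84×2.087) = 0.02149.
D = 16.09 × (0.3959 − 0.02149) + 0.683 × 0.02149 = 6.025 + 0.01468 = 6.040 mg/L.
DO = C_s − D = 8.37 − 6.040 = 2.330 mg/L.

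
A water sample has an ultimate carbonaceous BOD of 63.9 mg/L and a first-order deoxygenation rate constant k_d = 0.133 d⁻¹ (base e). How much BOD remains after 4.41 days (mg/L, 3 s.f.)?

L_t = L₀ e^(−k_d t) = 63.9 × e^(−0.133×4.41) = 63.9 × 0.5563 = 35.54 mg/L.

L ≈ 35.5 mg/L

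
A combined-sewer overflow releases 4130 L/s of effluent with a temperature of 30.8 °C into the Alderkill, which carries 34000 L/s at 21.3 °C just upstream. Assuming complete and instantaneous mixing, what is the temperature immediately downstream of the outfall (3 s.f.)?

Flow-weighted mixing: C = (Q_r C_r + Q_w C_w)/(Q_r + Q_w)
= (34000×21.3 + 4130×30.8)/(34000 + 4130) = 851400/38130 = 22.33 °C.

22.3 °C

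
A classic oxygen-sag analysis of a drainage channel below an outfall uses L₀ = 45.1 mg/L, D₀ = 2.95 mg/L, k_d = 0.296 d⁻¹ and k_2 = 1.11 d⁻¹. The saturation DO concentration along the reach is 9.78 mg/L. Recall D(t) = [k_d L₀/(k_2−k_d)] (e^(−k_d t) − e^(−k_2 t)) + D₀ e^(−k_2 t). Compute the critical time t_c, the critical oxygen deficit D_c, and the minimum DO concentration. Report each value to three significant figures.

t_c = [1/(k_2−k_d)] ln[(k_2/k_d)(1 − D₀(k_2−k_d)/(k_d L₀))]
= [1/(1.11−0.296)] ln[(1.11/0.296)(1 − 2.95×0.8140/(0.296×45.1))]
= (1/0.8140) ln[3.750 × 0.8201] = 1.229 × ln(3.075) = 1.229 × 1.123 = 1.380 d.
D_c = (k_d/k_2) L₀ e^(−k_d t_c) = (0.296/1.11) × 45.1 × e^(−0.296×1.380) = 0.2667 × 45.1 × 0.6646 = 7.993 mg/L.
Minimum DO = C_s − D_c = 9.78 − 7.993 = 1.787 mg/L.

t_c ≈ 1.38 d; D_c ≈ 7.99 mg/L; min DO ≈ 1.79 mg/L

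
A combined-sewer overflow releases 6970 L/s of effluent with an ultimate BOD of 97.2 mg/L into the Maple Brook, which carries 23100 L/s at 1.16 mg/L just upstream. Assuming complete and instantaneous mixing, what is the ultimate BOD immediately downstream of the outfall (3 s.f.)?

23.4 mg/L

Flow-weighted mixing: C = (Q_r C_r + Q_w C_w)/(Q_r + Q_w)
= (23100×1.16 + 6970×97.2)/(23100 + 6970) = 704300/30070 = 23.42 mg/L.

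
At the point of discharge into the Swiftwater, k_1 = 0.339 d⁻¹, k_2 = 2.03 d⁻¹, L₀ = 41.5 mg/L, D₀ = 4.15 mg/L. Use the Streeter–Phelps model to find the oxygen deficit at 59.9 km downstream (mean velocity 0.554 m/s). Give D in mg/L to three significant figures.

D ≈ 5.11 mg/L

Travel time t = x/v = 59.9 km / (0.554 m/s) = 59900 m / 0.554 m/s = 108100 s = 1.251 d.
k_1 L₀/(k_2−k_1) = 0.339×41.5/(2.03−0.339) = 14.07/1.691 = 8.320 mg/L.
e^(−k_1 t) = e^(−0.339×1.251) = 0.6543; e^(−k_2 t) = e^(−2.03×1.251) = 0.07884.
D = 8.320 × (0.6543 − 0.07884) + 4.15 × 0.07884 = 4.787 + 0.3272 = 5.115 mg/L.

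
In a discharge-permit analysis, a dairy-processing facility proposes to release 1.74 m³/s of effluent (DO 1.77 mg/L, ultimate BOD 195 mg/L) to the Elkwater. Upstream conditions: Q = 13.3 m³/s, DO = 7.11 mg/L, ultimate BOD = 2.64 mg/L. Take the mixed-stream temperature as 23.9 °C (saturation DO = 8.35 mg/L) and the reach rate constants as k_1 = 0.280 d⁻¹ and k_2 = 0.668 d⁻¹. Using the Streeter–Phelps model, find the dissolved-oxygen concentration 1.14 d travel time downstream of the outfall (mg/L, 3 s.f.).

Mixed DO = (13.3×7.11 + 1.74×1.77)/(13.3+1.74) = 97.64/15.04 = 6.492 mg/L.
Mixed L₀ = (13.3×2.64 + 1.74×195)/(15.04) = 374.4/15.04 = 24.89 mg/L.
Initial deficit D₀ = C_s − DO₀ = 8.35 − 6.492 = 1.858 mg/L.
D(1.14) = [0.280×24.89/(0.668−0.280)](e^(−0.280×1.14) − e^(−0.668×1.14)) + 1.858 e^(−0.668×1.14)
= 17.97 × (0.7267 − 0.4670) + 1.858 × 0.4670 = 5.534 mg/L.
DO = 8.35 − 5.534 = 2.816 mg/L.

DO ≈ 2.82 mg/L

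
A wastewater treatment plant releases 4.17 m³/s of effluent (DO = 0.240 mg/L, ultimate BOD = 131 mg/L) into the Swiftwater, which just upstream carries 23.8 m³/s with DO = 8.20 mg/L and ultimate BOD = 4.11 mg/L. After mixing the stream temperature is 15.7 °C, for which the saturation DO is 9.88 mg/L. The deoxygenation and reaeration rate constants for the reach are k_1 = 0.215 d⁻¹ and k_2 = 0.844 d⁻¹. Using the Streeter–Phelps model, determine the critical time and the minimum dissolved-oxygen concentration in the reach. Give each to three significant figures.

t_c ≈ 1.45 d; minimum DO ≈ 5.59 mg/L

Mixed DO = (23.8×8.20 + 4.17×0.240)/(23.8+4.17) = 196.2/27.97 = 7.013 mg/L.
Mixed L₀ = (23.8×4.11 + 4.17×131)/(27.97) = 644.1/27.97 = 23.03 mg/L.
Initial deficit D₀ = C_s − DO₀ = 9.88 − 7.013 = 2.867 mg/L.
t_c = (1/0.6290) ln[(0.844/0.215)(1 − 2.867×0.6290/(0.215×23.03))] = 1.590 × ln(2.496) = 1.454 d.
D_c = (0.215/0.844) × 23.03 × e^(−0.215×1.454) = 0.2547 × 23.03 × 0.7315 = 4.291 mg/L.
Minimum DO = 9.88 − 4.291 = 5.589 mg/L.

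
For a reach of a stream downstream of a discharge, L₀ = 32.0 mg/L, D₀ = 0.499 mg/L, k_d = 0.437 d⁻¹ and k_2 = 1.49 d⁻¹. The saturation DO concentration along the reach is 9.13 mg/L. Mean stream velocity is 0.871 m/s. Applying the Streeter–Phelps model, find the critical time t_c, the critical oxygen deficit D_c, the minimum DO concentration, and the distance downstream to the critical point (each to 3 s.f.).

t_c ≈ 1.13 d; D_c ≈ 5.73 mg/L; min DO ≈ 3.40 mg/L; x_c ≈ 84.9 km

With k_2/k_d = 3.410 and 1 − D₀(k_2−k_d)/(k_d L₀) = 0.9624,
t_c = ln(3.410 × 0.9624) / (1.49 − 0.437) = ln(3.281) / 1.053 = 1.188/1.053 = 1.128 d.
D_c = (k_d/k_2) L₀ e^(−k_d t_c) = (0.437/1.49) × 32.0 × e^(−0.437×1.128) = 0.2933 × 32.0 × 0.6107 = 5.732 mg/L.
Minimum DO = C_s − D_c = 9.13 − 5.732 = 3.398 mg/L.
x_c = v t_c = 0.871 m/s × 1.128 d × 86400 s/d = 84920 m ≈ 84.9 km.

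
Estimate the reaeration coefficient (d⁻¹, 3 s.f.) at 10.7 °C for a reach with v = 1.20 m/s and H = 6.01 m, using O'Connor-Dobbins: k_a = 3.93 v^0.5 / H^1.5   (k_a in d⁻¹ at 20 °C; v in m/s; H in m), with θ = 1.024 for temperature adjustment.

k_a(20) = 3.93 × 1.20^0.5 / 6.01^1.5 = 3.93 × 1.095 / 14.73 = 0.2922 d⁻¹.
k_a(10.7) = 0.2922 × 1.024^(10.7−20) = 0.2922 × 0.8021 = 0.2344 d⁻¹.

k_a ≈ 0.234 d⁻¹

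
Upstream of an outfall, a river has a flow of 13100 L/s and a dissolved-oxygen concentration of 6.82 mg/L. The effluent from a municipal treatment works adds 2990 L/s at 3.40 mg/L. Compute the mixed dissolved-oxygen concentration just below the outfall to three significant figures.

Flow-weighted mixing: C = (Q_r C_r + Q_w C_w)/(Q_r + Q_w)
= (13100×6.82 + 2990×3.40)/(13100 + 2990) = 99510/16090 = 6.184 mg/L.

6.18 mg/L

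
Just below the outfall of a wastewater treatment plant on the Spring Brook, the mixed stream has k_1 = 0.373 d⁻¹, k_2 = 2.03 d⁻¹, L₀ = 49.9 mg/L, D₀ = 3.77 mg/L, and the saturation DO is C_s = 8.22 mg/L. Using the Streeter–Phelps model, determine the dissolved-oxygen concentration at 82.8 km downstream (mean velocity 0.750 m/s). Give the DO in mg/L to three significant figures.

Travel time t = x/v = 82.8 km / (0.750 m/s) = 82800 m / 0.750 m/s = 110400 s = 1.278 d.
k_1 L₀/(k_2−k_1) = 0.373×49.9/(2.03−0.373) = 18.61/1.657 = 11.23 mg/L.
e^(−k_1 t) = e^(−0.373×1.278) = 0.6209; e^(−k_2 t) = e^(−2.03×1.278) = 0.07473.
D = 11.23 × (0.6209 − 0.07473) + 3.77 × 0.07473 = 6.135 + 0.2817 = 6.417 mg/L.
DO = C_s − D = 8.22 − 6.417 = 1.803 mg/L.

DO ≈ 1.80 mg/L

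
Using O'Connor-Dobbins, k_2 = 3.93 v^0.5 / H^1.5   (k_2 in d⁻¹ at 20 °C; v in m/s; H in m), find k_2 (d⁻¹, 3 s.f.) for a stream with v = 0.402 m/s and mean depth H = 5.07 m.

k_2 = 3.93 × 0.402^0.5 / 5.07^1.5 = 3.93 × 0.6340 / 11.42 = 0.2183 d⁻¹.

k_2 ≈ 0.218 d⁻¹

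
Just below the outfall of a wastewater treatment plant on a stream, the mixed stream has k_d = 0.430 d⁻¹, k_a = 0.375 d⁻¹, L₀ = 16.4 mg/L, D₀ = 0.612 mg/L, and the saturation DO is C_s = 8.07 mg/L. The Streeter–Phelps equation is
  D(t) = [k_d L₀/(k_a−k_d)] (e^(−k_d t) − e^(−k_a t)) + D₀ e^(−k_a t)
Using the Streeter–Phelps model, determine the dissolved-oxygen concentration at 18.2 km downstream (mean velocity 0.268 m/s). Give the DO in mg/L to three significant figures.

DO ≈ 3.57 mg/L

Travel time t = x/v = 18.2 km / (0.268 m/s) = 18200 m / 0.268 m/s = 67910 s = 0.7860 d.
k_d L₀/(k_a−k_d) = 0.430×16.4/(0.375−0.430) = 7.052/-0.05500 = -128.2 mg/L.
e^(−k_d t) = e^(−0.430×0.7860) = 0.7132; e^(−k_a t) = e^(−0.375×0.7860) = 0.7447.
D = -128.2 × (0.7132 − 0.7447) + 0.612 × 0.7447 = 4.040 + 0.4558 = 4.496 mg/L.
DO = C_s − D = 8.07 − 4.496 = 3.574 mg/L.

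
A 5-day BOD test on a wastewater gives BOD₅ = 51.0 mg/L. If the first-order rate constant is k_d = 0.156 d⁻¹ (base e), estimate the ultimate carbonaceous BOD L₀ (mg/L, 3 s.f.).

BOD₅ = L₀(1 − e^(−5k_d)) ⇒ L₀ = BOD₅ / (1 − e^(−5×0.156))
= 51.0 / (1 − 0.4584) = 51.0 / 0.5416 = 94.17 mg/L.

L₀ ≈ 94.2 mg/L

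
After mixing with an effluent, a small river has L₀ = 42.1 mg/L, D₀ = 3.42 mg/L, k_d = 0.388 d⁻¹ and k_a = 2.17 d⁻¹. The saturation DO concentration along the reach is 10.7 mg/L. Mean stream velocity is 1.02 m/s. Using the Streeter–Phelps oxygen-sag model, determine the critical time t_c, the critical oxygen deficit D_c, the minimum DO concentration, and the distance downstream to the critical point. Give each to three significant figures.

At the critical point dD/dt = 0, so k_d L₀ e^(−k_d t) = k_a D. Substituting D(t) from the Streeter–Phelps equation and solving for t gives
t_c = ln[(k_a/k_d)(1 − D₀(k_a−k_d)/(k_d L₀))] / (k_a−k_d).
Here k_a−k_d = 1.782 d⁻¹ and 1 − D₀(k_a−k_d)/(k_d L₀) = 1 − 3.42×1.782/(0.388×42.1) = 0.6269, so
t_c = ln(5.593 × 0.6269) / 1.782 = 1.255 / 1.782 = 0.7040 d.
D_c = (k_d/k_a) L₀ e^(−k_d t_c) = (0.388/2.17) × 42.1 × e^(−0.388×0.7040) = 0.1788 × 42.1 × 0.7610 = 5.728 mg/L.
Minimum DO = C_s − D_c = 10.7 − 5.728 = 4.972 mg/L.
x_c = v t_c = 1.02 m/s × 0.7040 d × 86400 s/d = 62040 m ≈ 62.0 km.

t_c ≈ 0.704 d; D_c ≈ 5.73 mg/L; min DO ≈ 4.97 mg/L; x_c ≈ 62.0 km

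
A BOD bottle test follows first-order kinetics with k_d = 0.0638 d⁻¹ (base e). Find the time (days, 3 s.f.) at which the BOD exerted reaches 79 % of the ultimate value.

y/L₀ = 1 − e^(−k_d t) = 0.79 ⇒ e^(−k_d t) = 0.210
t = −ln(0.210) / 0.0638 = 1.561 / 0.0638 = 24.46 d.

t ≈ 24.5 d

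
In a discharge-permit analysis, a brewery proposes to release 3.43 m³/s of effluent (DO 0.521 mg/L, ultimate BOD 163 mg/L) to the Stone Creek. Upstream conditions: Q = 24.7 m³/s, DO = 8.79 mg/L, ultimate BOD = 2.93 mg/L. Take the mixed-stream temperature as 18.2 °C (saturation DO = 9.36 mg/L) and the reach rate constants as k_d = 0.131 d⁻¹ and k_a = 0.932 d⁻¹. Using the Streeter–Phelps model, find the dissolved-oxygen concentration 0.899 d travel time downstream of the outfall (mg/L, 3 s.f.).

Mixed DO = (24.7×8.79 + 3.43×0.521)/(24.7+3.43) = 218.9/28.13 = 7.782 mg/L.
Mixed L₀ = (24.7×2.93 + 3.43×163)/(28.13) = 631.5/28.13 = 22.45 mg/L.
Initial deficit D₀ = C_s − DO₀ = 9.36 − 7.782 = 1.578 mg/L.
D(0.899) = [0.131×22.45/(0.932−0.131)](e^(−0.131×0.899) − e^(−0.932×0.899)) + 1.578 e^(−0.932×0.899)
= 3.671 × (0.8889 − 0.4326) + 1.578 × 0.4326 = 2.358 mg/L.
DO = 9.36 − 2.358 = 7.002 mg/L.

DO ≈ 7.00 mg/L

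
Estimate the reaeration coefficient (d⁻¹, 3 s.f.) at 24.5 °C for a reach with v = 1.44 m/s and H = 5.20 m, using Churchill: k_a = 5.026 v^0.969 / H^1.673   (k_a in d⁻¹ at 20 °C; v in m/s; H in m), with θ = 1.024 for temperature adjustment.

k_a ≈ 0.505 d⁻¹

k_a(20) = 5.026 × 1.44^0.969 / 5.20^1.673 = 5.026 × 1.424 / 15.77 = 0.4537 d⁻¹.
k_a(24.5) = 0.4537 × 1.024^(24.5−20) = 0.4537 × 1.113 = 0.5048 d⁻¹.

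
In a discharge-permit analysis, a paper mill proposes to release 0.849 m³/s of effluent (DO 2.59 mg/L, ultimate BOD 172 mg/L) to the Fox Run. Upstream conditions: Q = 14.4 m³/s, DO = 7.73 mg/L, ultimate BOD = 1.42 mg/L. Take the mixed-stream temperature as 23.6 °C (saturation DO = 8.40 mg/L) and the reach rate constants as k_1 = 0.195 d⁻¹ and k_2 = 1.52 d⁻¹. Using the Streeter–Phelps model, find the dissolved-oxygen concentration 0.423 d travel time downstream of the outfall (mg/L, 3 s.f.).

Mixed DO = (14.4×7.73 + 0.849×2.59)/(14.4+0.849) = 113.5/15.25 = 7.444 mg/L.
Mixed L₀ = (14.4×1.42 + 0.849×172)/(15.25) = 166.5/15.25 = 10.92 mg/L.
Initial deficit D₀ = C_s − DO₀ = 8.40 − 7.444 = 0.9562 mg/L.
D(0.423) = [0.195×10.92/(1.52−0.195)](e^(−0.195×0.423) − e^(−1.52×0.423)) + 0.9562 e^(−1.52×0.423)
= 1.607 × (0.9208 − 0.5257) + 0.9562 × 0.5257 = 1.137 mg/L.
DO = 8.40 − 1.137 = 7.263 mg/L.

DO ≈ 7.26 mg/L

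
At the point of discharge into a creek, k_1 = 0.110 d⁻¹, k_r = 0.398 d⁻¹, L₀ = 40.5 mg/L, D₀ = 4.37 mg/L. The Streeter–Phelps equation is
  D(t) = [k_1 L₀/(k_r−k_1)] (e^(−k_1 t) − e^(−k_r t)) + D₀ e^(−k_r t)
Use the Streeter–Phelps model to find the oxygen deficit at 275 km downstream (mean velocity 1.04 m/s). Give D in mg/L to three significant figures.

D ≈ 7.76 mg/L

Travel time t = x/v = 275 km / (1.04 m/s) = 275000 m / 1.04 m/s = 264400 s = 3.060 d.
k_1 L₀/(k_r−k_1) = 0.110×40.5/(0.398−0.110) = 4.455/0.2880 = 15.47 mg/L.
e^(−k_1 t) = e^(−0.110×3.060) = 0.7142; e^(−k_r t) = e^(−0.398×3.060) = 0.2958.
D = 15.47 × (0.7142 − 0.2958) + 4.37 × 0.2958 = 6.471 + 1.293 = 7.764 mg/L.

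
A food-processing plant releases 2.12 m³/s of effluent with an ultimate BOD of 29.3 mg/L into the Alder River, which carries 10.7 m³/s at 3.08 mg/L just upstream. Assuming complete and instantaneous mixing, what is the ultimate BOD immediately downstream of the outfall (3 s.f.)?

7.42 mg/L

Flow-weighted mixing: C = (Q_r C_r + Q_w C_w)/(Q_r + Q_w)
= (10.7×3.08 + 2.12×29.3)/(10.7 + 2.12) = 95.07/12.82 = 7.416 mg/L.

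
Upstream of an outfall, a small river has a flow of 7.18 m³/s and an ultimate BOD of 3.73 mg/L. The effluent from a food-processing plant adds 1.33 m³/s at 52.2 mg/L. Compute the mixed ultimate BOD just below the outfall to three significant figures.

11.3 mg/L

Flow-weighted mixing: C = (Q_r C_r + Q_w C_w)/(Q_r + Q_w)
= (7.18×3.73 + 1.33×52.2)/(7.18 + 1.33) = 96.21/8.510 = 11.31 mg/L.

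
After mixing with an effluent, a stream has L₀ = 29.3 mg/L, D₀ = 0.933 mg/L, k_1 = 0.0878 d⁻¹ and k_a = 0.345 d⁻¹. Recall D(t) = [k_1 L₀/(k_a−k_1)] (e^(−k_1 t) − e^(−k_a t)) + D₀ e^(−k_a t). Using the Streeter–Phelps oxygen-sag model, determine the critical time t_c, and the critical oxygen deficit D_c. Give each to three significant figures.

t_c ≈ 4.94 d; D_c ≈ 4.83 mg/L

t_c = [1/(k_a−k_1)] ln[(k_a/k_1)(1 − D₀(k_a−k_1)/(k_1 L₀))]
= [1/(0.345−0.0878)] ln[(0.345/0.0878)(1 − 0.933×0.2572/(0.0878×29.3))]
= (1/0.2572) ln[3.929 × 0.9067] = 3.888 × ln(3.563) = 3.888 × 1.271 = 4.940 d.
D_c = (k_1/k_a) L₀ e^(−k_1 t_c) = (0.0878/0.345) × 29.3 × e^(−0.0878×4.940) = 0.2545 × 29.3 × 0.6481 = 4.833 mg/L.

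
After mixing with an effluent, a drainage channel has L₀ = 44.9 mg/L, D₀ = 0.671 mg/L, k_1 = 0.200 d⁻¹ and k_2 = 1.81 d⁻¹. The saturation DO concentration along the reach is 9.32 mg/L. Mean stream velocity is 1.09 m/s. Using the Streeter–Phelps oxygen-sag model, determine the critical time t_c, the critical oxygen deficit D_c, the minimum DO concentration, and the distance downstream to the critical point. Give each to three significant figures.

t_c ≈ 1.29 d; D_c ≈ 3.83 mg/L; min DO ≈ 5.49 mg/L; x_c ≈ 121 km

With k_2/k_1 = 9.050 and 1 − D₀(k_2−k_1)/(k_1 L₀) = 0.8797,
t_c = ln(9.050 × 0.8797) / (1.81 − 0.200) = ln(7.961) / 1.610 = 2.075/1.610 = 1.289 d.
L(t_c) = L₀ e^(−k_1 t_c) = 44.9 × 0.7728 = 34.70 mg/L, and at the critical point k_2 D_c = k_1 L, so D_c = (0.200/1.81) × 34.70 = 3.834 mg/L.
Minimum DO = C_s − D_c = 9.32 − 3.834 = 5.486 mg/L.
x_c = v t_c = 1.09 m/s × 1.289 d × 86400 s/d = 121400 m ≈ 121 km.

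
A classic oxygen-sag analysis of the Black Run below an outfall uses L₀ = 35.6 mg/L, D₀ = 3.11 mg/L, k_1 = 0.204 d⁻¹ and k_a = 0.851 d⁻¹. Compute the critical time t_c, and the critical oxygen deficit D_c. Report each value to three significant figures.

t_c ≈ 1.71 d; D_c ≈ 6.03 mg/L

With k_a/k_1 = 4.172 and 1 − D₀(k_a−k_1)/(k_1 L₀) = 0.7229,
t_c = ln(4.172 × 0.7229) / (0.851 − 0.204) = ln(3.016) / 0.6470 = 1.104/0.6470 = 1.706 d.
L(t_c) = L₀ e^(−k_1 t_c) = 35.6 × 0.7061 = 25.14 mg/L, and at the critical point k_a D_c = k_1 L, so D_c = (0.204/0.851) × 25.14 = 6.026 mg/L.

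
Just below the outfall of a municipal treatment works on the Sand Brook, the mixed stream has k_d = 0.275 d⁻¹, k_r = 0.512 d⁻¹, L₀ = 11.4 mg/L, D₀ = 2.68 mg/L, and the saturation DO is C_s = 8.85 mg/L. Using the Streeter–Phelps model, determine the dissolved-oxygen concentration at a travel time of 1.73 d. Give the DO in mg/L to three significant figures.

DO ≈ 4.98 mg/L

k_d L₀/(k_r−k_d) = 0.275×11.4/(0.512−0.275) = 3.135/0.2370 = 13.23 mg/L.
e^(−k_d t) = e^(−0.275×1.730) = 0.6214; e^(−k_r t) = e^(−0.512×1.730) = 0.4124.
D = 13.23 × (0.6214 − 0.4124) + 2.68 × 0.4124 = 2.765 + 1.105 = 3.870 mg/L.
DO = C_s − D = 8.85 − 3.870 = 4.980 mg/L.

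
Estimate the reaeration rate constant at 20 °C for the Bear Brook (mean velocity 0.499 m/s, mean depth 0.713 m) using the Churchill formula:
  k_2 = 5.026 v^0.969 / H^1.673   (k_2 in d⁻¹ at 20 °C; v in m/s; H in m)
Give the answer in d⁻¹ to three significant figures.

k_2 = 5.026 × 0.499^0.969 / 0.713^1.673 = 5.026 × 0.5099 / 0.5678 = 4.513 d⁻¹.

k_2 ≈ 4.51 d⁻¹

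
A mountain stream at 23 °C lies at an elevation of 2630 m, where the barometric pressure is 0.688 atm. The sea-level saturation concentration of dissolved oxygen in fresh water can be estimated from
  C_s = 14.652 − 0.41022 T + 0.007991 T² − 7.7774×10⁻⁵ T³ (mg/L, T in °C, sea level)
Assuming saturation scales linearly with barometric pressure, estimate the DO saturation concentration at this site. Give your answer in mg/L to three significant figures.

At sea level: C_s = 14.652 − 0.41022×23 + 0.007991×23² − 7.7774×10⁻⁵×23³ = 8.498 mg/L.
Pressure correction: C_s' = 8.498 × 0.688 = 5.847 mg/L.

C_s ≈ 5.85 mg/L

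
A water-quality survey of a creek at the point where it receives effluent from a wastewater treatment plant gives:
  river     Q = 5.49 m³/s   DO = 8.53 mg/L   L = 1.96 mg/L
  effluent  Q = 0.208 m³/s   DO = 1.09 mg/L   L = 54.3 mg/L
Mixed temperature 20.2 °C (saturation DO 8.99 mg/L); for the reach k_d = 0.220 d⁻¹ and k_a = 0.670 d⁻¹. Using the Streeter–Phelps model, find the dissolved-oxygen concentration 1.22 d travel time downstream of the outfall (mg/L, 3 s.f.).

DO ≈ 8.06 mg/L

Mixed DO = (5.49×8.53 + 0.208×1.09)/(5.49+0.208) = 47.06/5.698 = 8.258 mg/L.
Mixed L₀ = (5.49×1.96 + 0.208×54.3)/(5.698) = 22.05/5.698 = 3.871 mg/L.
Initial deficit D₀ = C_s − DO₀ = 8.99 − 8.258 = 0.7316 mg/L.
D(1.22) = [0.220×3.871/(0.670−0.220)](e^(−0.220×1.22) − e^(−0.670×1.22)) + 0.7316 e^(−0.670×1.22)
= 1.892 × (0.7646 − 0.4416) + 0.7316 × 0.4416 = 0.9343 mg/L.
DO = 8.99 − 0.9343 = 8.056 mg/L.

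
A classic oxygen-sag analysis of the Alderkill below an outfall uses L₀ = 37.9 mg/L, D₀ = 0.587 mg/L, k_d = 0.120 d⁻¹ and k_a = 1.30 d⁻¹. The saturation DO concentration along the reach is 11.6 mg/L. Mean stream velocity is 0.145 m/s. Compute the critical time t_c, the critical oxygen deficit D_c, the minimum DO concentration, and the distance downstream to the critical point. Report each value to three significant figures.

t_c ≈ 1.88 d; D_c ≈ 2.79 mg/L; min DO ≈ 8.81 mg/L; x_c ≈ 23.5 km

t_c = [1/(k_a−k_d)] ln[(k_a/k_d)(1 − D₀(k_a−k_d)/(k_d L₀))]
= [1/(1.30−0.120)] ln[(1.30/0.120)(1 − 0.587×1.180/(0.120×37.9))]
= (1/1.180) ln[10.83 × 0.8477] = 0.8475 × ln(9.183) = 0.8475 × 2.217 = 1.879 d.
L(t_c) = L₀ e^(−k_d t_c) = 37.9 × 0.7981 = 30.25 mg/L, and at the critical point k_a D_c = k_d L, so D_c = (0.120/1.30) × 30.25 = 2.792 mg/L.
Minimum DO = C_s − D_c = 11.6 − 2.792 = 8.808 mg/L.
x_c = v t_c = 0.145 m/s × 1.879 d × 86400 s/d = 23540 m ≈ 23.5 km.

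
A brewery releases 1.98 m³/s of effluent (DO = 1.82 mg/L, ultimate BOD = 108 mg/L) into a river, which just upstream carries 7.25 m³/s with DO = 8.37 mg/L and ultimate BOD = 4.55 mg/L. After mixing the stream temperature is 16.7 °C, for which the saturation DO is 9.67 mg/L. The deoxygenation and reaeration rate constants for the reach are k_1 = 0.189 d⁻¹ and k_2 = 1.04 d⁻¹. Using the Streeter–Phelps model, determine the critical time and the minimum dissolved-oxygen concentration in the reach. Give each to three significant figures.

t_c ≈ 1.29 d; minimum DO ≈ 5.86 mg/L

Mixed DO = (7.25×8.37 + 1.98×1.82)/(7.25+1.98) = 64.29/9.230 = 6.965 mg/L.
Mixed L₀ = (7.25×4.55 + 1.98×108)/(9.230) = 246.8/9.230 = 26.74 mg/L.
Initial deficit D₀ = C_s − DO₀ = 9.67 − 6.965 = 2.705 mg/L.
t_c = (1/0.8510) ln[(1.04/0.189)(1 − 2.705×0.8510/(0.189×26.74))] = 1.175 × ln(2.996) = 1.290 d.
D_c = (0.189/1.04) × 26.74 × e^(−0.189×1.290) = 0.1817 × 26.74 × 0.7837 = 3.809 mg/L.
Minimum DO = 9.67 − 3.809 = 5.861 mg/L.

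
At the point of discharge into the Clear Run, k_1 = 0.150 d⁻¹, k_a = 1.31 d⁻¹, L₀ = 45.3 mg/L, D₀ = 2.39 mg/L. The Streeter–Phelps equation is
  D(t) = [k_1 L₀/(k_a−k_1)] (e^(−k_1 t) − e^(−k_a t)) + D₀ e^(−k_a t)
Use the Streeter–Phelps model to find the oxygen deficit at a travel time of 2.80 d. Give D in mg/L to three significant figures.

D ≈ 3.76 mg/L

k_1 L₀/(k_a−k_1) = 0.150×45.3/(1.31−0.150) = 6.795/1.160 = 5.858 mg/L.
e^(−k_1 t) = e^(−0.150×2.800) = 0.6570; e^(−k_a t) = e^(−1.31×2.800) = 0.02553.
D = 5.858 × (0.6570 − 0.02553) + 2.39 × 0.02553 = 3.699 + 0.06101 = 3.760 mg/L.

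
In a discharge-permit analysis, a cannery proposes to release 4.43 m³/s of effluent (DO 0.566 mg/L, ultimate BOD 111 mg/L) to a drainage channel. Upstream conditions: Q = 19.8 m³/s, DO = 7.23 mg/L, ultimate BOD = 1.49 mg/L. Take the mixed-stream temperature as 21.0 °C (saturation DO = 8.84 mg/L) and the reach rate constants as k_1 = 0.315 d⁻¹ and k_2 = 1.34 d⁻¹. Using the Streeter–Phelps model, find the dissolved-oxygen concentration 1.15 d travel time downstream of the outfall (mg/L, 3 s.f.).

Mixed DO = (19.8×7.23 + 4.43×0.566)/(19.8+4.43) = 145.7/24.23 = 6.012 mg/L.
Mixed L₀ = (19.8×1.49 + 4.43×111)/(24.23) = 521.2/24.23 = 21.51 mg/L.
Initial deficit D₀ = C_s − DO₀ = 8.84 − 6.012 = 2.828 mg/L.
D(1.15) = [0.315×21.51/(1.34−0.315)](e^(−0.315×1.15) − e^(−1.34×1.15)) + 2.828 e^(−1.34×1.15)
= 6.611 × (0.6961 − 0.2142) + 2.828 × 0.2142 = 3.792 mg/L.
DO = 8.84 − 3.792 = 5.048 mg/L.

DO ≈ 5.05 mg/L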